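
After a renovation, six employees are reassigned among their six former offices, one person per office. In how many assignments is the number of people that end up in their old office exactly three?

40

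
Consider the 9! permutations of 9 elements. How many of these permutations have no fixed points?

133496

!9 is the nearest integer to 9!/e.
9! = 362880, and 362880/e ≈ 133496.09, so !9 = 133496.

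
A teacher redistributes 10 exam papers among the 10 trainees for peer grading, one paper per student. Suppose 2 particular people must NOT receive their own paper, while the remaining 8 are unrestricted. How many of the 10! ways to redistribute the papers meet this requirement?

2943360

Inclusion-exclusion on the 2 forbidden self-matches:
Σ_{j=0}^{2} (-1)^j C(2,j)(10-j)!
= C(2,0)·10! - C(2,1)·9! + C(2,2)·8!
= 3628800 - 725760 + 40320
= 2943360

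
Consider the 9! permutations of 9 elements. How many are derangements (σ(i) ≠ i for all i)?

!9 is the nearest integer to 9!/e.
9! = 362880, and 362880/e ≈ 133496.09, so !9 = 133496.

133496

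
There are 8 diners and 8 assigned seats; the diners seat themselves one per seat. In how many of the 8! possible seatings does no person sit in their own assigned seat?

Use !n = n·!(n-1) + (-1)^n.
!8 = 8·1854 + 1 = 14833

14833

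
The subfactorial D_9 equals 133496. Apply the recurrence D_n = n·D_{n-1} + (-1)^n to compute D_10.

1334961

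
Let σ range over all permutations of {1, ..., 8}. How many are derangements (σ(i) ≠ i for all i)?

14833

Use !n = n·!(n-1) + (-1)^n.
!8 = 8·1854 + 1 = 14833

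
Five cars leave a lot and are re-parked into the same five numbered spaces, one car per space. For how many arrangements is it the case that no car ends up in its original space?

Use !n = (n-1)(!(n-1) + !(n-2)).
!5 = 4·(9 + 2) = 4·11 = 44

44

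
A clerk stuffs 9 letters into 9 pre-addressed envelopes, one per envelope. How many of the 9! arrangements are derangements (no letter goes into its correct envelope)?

!9 = 9! · Σ_{k=0}^{9} (-1)^k/k!
= 9! - 9!/1! + 9!/2! - 9!/3! + 9!/4! - 9!/5! + 9!/6! - 9!/7! + 9!/8! - 9!/9!
= 362880 - 362880 + 181440 - 60480 + 15120 - 3024 + 504 - 72 + 9 - 1
= 133496

133496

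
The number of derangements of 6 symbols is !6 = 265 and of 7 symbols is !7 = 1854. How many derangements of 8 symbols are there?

!8 = (8-1)·(!7 + !6) = 7·(1854 + 265) = 7·2119 = 14833.

14833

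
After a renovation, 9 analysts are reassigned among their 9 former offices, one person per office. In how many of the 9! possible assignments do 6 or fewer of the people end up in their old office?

362843

# with exactly i fixed is C(9,i)·!(9-i); sum over i=0..6:
  i=0: C(9,0)·!9 = 1·133496 = 133496
  i=1: C(9,1)·!8 = 9·14833 = 133497
  i=2: C(9,2)·!7 = 36·1854 = 66744
  i=3: C(9,3)·!6 = 84·265 = 22260
  i=4: C(9,4)·!5 = 126·44 = 5544
  i=5: C(9,5)·!4 = 126·9 = 1134
  i=6: C(9,6)·!3 = 84·2 = 168
Total = 362843.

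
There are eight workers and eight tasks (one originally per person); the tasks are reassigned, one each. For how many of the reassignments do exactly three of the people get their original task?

Choose which 3 of the 8 are fixed: C(8,3) = 56.
The remaining 5 must be deranged: !5 = 44.
Total: 56 × 44 = 2464.

2464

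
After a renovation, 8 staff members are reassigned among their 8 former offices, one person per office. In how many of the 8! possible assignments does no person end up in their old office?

14833

!8 = 8! · Σ_{k=0}^{8} (-1)^k/k!
= 8! - 8!/1! + 8!/2! - 8!/3! + 8!/4! - 8!/5! + 8!/6! - 8!/7! + 8!/8!
= 40320 - 40320 + 20160 - 6720 + 1680 - 336 + 56 - 8 + 1
= 14833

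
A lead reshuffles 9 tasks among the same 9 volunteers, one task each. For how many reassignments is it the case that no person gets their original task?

133496

By inclusion-exclusion, !9 = Σ (-1)^k · 9!/k! for k=0..9
= 9! - 9!/1! + 9!/2! - 9!/3! + 9!/4! - 9!/5! + 9!/6! - 9!/7! + 9!/8! - 9!/9!
= 362880 - 362880 + 181440 - 60480 + 15120 - 3024 + 504 - 72 + 9 - 1
= 133496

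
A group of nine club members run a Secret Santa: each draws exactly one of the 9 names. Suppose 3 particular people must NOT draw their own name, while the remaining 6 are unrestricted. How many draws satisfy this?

256320

Let A_j be the event that the j-th constrained one is fixed. By inclusion-exclusion over the 3 events:
Σ_{j=0}^{3} (-1)^j C(3,j)(9-j)!
= C(3,0)·9! - C(3,1)·8! + C(3,2)·7! - C(3,3)·6!
= 362880 - 120960 + 15120 - 720
= 256320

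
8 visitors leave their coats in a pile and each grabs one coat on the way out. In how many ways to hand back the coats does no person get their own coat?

14833

!8 is the nearest integer to 8!/e.
8! = 40320, and 40320/e ≈ 14832.90, so !8 = 14833.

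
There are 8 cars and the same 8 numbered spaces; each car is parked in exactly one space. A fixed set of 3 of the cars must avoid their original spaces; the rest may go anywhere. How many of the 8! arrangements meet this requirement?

27240

Let A_j be the event that the j-th constrained one is fixed. By inclusion-exclusion over the 3 events:
Σ_{j=0}^{3} (-1)^j C(3,j)(8-j)!
= C(3,0)·8! - C(3,1)·7! + C(3,2)·6! - C(3,3)·5!
= 40320 - 15120 + 2160 - 120
= 27240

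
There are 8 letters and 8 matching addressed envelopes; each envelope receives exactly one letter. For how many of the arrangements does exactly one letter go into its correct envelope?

14832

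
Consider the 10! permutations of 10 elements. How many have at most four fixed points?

3615536

# with exactly i fixed is C(10,i)·!(10-i); sum over i=0..4:
  i=0: C(10,0)·!10 = 1·1334961 = 1334961
  i=1: C(10,1)·!9 = 10·133496 = 1334960
  i=2: C(10,2)·!8 = 45·14833 = 667485
  i=3: C(10,3)·!7 = 120·1854 = 222480
  i=4: C(10,4)·!6 = 210·265 = 55650
Total = 3615536.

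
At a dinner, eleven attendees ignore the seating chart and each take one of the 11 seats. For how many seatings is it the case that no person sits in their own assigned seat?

14684570

!11 is the nearest integer to 11!/e.
11! = 39916800, and 39916800/e ≈ 14684570.08, so !11 = 14684570.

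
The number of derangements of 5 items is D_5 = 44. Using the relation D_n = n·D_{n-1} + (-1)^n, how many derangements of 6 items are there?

265

D_6 = 6·44 + 1 = 265.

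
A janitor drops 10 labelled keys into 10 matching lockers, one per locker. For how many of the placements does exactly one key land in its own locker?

1334960

Pick the single fixed position: C(10,1) = 10 ways.
The other 9 form a derangement: !9 = 133496.
Total: 10 × 133496 = 1334960.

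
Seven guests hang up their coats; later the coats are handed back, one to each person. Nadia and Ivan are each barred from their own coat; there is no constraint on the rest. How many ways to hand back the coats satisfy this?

3720

Let A_j be the event that the j-th constrained one is fixed. By inclusion-exclusion over the 2 events:
Σ_{j=0}^{2} (-1)^j C(2,j)(7-j)!
= C(2,0)·7! - C(2,1)·6! + C(2,2)·5!
= 5040 - 1440 + 120
= 3720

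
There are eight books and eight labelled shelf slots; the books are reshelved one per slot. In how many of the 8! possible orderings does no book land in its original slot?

14833

The subfactorial !8 = [8!/e] (nearest integer).
8! = 40320, and 40320/e ≈ 14832.90, so !8 = 14833.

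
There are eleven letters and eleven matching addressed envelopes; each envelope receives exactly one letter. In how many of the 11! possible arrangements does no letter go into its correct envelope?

14684570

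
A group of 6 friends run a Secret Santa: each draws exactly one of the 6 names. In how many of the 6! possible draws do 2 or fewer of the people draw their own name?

664

# with exactly i fixed is C(6,i)·!(6-i); sum over i=0..2:
  i=0: C(6,0)·!6 = 1·265 = 265
  i=1: C(6,1)·!5 = 6·44 = 264
  i=2: C(6,2)·!4 = 15·9 = 135
Total = 664.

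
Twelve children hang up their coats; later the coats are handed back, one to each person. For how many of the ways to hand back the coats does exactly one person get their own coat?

176214840

Choose which one of the 12 is fixed: C(12,1) = 12.
The other 11 form a derangement: !11 = 14684570.
Total: 12 × 14684570 = 176214840.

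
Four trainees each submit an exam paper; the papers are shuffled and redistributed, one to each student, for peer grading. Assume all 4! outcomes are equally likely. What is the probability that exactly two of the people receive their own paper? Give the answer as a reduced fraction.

1/4

Favorable outcomes: C(4,2)·!2 = 6·1 = 6.
Total outcomes: 4! = 24.
Probability = 6/24 = 1/4.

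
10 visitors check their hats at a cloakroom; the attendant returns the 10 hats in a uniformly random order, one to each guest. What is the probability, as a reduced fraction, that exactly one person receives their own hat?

Favorable outcomes: C(10,1)·!9 = 10·133496 = 1334960.
Total outcomes: 10! = 3628800.
Probability = 1334960/3628800 = 16687/45360.

16687/45360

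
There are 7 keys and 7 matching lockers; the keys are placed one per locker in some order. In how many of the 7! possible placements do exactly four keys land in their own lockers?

70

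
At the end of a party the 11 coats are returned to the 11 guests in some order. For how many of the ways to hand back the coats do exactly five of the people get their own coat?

Pick the 5 fixed positions: C(11,5) = 462 ways.
The other 6 form a derangement: !6 = 265.
Total: 462 × 265 = 122430.

122430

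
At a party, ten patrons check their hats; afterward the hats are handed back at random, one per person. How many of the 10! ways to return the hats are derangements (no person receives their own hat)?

!10 = 10! · Σ_{k=0}^{10} (-1)^k/k!
= 10! - 10!/1! + 10!/2! - 10!/3! + 10!/4! - 10!/5! + 10!/6! - 10!/7! + 10!/8! - 10!/9! + 10!/10!
= 3628800 - 3628800 + 1814400 - 604800 + 151200 - 30240 + 5040 - 720 + 90 - 10 + 1
= 1334961

1334961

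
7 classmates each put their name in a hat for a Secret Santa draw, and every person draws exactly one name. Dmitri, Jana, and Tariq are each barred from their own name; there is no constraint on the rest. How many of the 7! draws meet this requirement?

3216

Let A_j be the event that the j-th constrained one is fixed. By inclusion-exclusion over the 3 events:
Σ_{j=0}^{3} (-1)^j C(3,j)(7-j)!
= C(3,0)·7! - C(3,1)·6! + C(3,2)·5! - C(3,3)·4!
= 5040 - 2160 + 360 - 24
= 3216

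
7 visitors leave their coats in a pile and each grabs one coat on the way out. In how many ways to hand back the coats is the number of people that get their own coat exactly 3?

Pick the 3 fixed positions: C(7,3) = 35 ways.
The remaining 4 must be deranged: !4 = 9.
Total: 35 × 9 = 315.

315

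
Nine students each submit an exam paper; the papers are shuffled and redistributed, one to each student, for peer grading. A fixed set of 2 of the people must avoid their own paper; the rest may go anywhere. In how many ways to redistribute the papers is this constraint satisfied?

Inclusion-exclusion on the 2 forbidden self-matches:
Σ_{j=0}^{2} (-1)^j C(2,j)(9-j)!
= C(2,0)·9! - C(2,1)·8! + C(2,2)·7!
= 362880 - 80640 + 5040
= 287280

287280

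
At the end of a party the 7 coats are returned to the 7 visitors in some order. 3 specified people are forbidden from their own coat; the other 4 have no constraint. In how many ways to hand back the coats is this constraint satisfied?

3216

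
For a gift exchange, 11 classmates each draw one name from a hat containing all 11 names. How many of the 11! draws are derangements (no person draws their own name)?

14684570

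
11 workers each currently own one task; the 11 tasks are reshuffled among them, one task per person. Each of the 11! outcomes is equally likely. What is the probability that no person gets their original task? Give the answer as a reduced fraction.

Favorable outcomes: !11 = 14684570.
Total outcomes: 11! = 39916800.
Probability = 14684570/39916800 = 1468457/3991680.

1468457/3991680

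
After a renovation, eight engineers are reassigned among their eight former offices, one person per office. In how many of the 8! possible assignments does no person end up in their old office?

!8 is the nearest integer to 8!/e.
8! = 40320, and 40320/e ≈ 14832.90, so !8 = 14833.

14833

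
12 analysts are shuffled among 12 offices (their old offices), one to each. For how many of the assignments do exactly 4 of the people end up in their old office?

Pick the 4 fixed positions: C(12,4) = 495 ways.
The remaining 8 must be deranged: !8 = 14833.
Total: 495 × 14833 = 7342335.

7342335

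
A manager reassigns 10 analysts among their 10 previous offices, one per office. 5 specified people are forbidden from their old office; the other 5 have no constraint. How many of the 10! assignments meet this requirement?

Let A_j be the event that the j-th constrained one is fixed. By inclusion-exclusion over the 5 events:
Σ_{j=0}^{5} (-1)^j C(5,j)(10-j)!
= C(5,0)·10! - C(5,1)·9! + C(5,2)·8! - C(5,3)·7! + C(5,4)·6! - C(5,5)·5!
= 3628800 - 1814400 + 403200 - 50400 + 3600 - 120
= 2170680

2170680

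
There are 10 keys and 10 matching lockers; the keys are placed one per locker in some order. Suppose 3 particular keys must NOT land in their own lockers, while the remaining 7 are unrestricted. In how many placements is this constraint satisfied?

Inclusion-exclusion on the 3 forbidden self-matches:
Σ_{j=0}^{3} (-1)^j C(3,j)(10-j)!
= C(3,0)·10! - C(3,1)·9! + C(3,2)·8! - C(3,3)·7!
= 3628800 - 1088640 + 120960 - 5040
= 2656080

2656080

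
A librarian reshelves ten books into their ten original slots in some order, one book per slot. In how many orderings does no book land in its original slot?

Use !n = (n-1)(!(n-1) + !(n-2)).
!10 = 9·(133496 + 14833) = 9·148329 = 1334961

1334961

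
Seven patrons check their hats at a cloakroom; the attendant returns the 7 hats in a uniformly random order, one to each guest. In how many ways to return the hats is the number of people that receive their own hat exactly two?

Choose which 2 of the 7 are fixed: C(7,2) = 21.
The other 5 form a derangement: !5 = 44.
Total: 21 × 44 = 924.

924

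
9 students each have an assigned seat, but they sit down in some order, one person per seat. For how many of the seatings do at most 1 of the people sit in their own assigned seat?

266993

Sum C(9,i)·!(9-i) for i = 0..1:
  i=0: C(9,0)·!9 = 1·133496 = 133496
  i=1: C(9,1)·!8 = 9·14833 = 133497
Total = 266993.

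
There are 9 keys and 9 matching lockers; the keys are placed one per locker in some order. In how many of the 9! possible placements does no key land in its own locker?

Recurrence: !9 = 9·!8 + (-1)^9.
!9 = 9·14833 - 1 = 133496

133496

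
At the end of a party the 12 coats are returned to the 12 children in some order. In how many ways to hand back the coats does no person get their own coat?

176214841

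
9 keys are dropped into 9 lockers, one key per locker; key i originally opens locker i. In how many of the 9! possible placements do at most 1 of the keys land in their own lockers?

# with exactly i fixed is C(9,i)·!(9-i); sum over i=0..1:
  i=0: C(9,0)·!9 = 1·133496 = 133496
  i=1: C(9,1)·!8 = 9·14833 = 133497
Total = 266993.

266993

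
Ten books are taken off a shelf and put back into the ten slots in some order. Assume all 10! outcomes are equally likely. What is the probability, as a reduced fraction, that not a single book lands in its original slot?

16481/44800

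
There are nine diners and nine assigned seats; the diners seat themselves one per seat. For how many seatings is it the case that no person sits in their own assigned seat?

133496

Use !n = (n-1)(!(n-1) + !(n-2)).
!9 = 8·(14833 + 1854) = 8·16687 = 133496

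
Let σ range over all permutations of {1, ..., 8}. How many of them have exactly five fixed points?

112

Pick the 5 fixed positions: C(8,5) = 56 ways.
The remaining 3 must be deranged: !3 = 2.
Total: 56 × 2 = 112.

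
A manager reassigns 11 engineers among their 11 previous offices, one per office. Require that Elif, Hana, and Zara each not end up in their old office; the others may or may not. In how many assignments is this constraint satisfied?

30078720

Inclusion-exclusion on the 3 forbidden self-matches:
Σ_{j=0}^{3} (-1)^j C(3,j)(11-j)!
= C(3,0)·11! - C(3,1)·10! + C(3,2)·9! - C(3,3)·8!
= 39916800 - 10886400 + 1088640 - 40320
= 30078720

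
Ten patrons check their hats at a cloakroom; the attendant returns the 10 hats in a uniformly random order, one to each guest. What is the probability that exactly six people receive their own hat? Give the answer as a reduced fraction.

Favorable outcomes: C(10,6)·!4 = 210·9 = 1890.
Total outcomes: 10! = 3628800.
Probability = 1890/3628800 = 1/1920.

1/1920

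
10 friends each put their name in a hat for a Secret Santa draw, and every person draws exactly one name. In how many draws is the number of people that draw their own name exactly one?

1334960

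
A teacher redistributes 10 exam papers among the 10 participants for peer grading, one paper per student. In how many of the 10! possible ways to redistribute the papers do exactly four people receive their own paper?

55650

Pick the 4 fixed positions: C(10,4) = 210 ways.
The other 6 form a derangement: !6 = 265.
Total: 210 × 265 = 55650.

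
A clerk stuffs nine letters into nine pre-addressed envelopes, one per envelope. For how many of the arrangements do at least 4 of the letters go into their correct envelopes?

6883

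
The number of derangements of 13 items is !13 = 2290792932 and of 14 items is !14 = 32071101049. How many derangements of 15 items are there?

481066515734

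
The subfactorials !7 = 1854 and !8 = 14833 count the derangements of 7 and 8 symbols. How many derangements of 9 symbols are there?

133496

!9 = (9-1)·(!8 + !7) = 8·(14833 + 1854) = 8·16687 = 133496.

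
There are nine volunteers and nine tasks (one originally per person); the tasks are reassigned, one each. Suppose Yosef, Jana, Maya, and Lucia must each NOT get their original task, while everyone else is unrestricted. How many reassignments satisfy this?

Inclusion-exclusion on the 4 forbidden self-matches:
Σ_{j=0}^{4} (-1)^j C(4,j)(9-j)!
= C(4,0)·9! - C(4,1)·8! + C(4,2)·7! - C(4,3)·6! + C(4,4)·5!
= 362880 - 161280 + 30240 - 2880 + 120
= 229080

229080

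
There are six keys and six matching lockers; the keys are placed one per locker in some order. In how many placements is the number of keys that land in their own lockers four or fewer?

719

Sum C(6,i)·!(6-i) for i = 0..4:
  i=0: C(6,0)·!6 = 1·265 = 265
  i=1: C(6,1)·!5 = 6·44 = 264
  i=2: C(6,2)·!4 = 15·9 = 135
  i=3: C(6,3)·!3 = 20·2 = 40
  i=4: C(6,4)·!2 = 15·1 = 15
Total = 719.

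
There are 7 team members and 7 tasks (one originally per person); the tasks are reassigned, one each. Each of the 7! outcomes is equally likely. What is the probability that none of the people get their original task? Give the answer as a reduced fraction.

103/280

Favorable outcomes: !7 = 1854.
Total outcomes: 7! = 5040.
Probability = 1854/5040 = 103/280.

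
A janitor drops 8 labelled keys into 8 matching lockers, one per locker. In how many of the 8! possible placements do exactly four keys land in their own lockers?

Choose which 4 of the 8 are fixed: C(8,4) = 70.
The other 4 form a derangement: !4 = 9.
Total: 70 × 9 = 630.

630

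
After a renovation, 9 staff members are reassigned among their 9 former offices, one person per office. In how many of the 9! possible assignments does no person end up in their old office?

133496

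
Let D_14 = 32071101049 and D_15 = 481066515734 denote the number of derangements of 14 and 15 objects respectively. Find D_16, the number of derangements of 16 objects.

D_16 = (16-1)·(D_15 + D_14) = 15·(481066515734 + 32071101049) = 15·513137616783 = 7697064251745.

7697064251745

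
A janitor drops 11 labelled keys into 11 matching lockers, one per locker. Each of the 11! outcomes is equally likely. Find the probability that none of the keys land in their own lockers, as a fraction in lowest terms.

1468457/3991680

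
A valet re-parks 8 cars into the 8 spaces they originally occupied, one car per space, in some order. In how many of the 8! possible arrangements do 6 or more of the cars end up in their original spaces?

29

# with exactly i fixed is C(8,i)·!(8-i); sum over i=6..8:
  i=6: C(8,6)·!2 = 28·1 = 28
  i=7: C(8,7)·!1 = 8·0 = 0
  i=8: C(8,8)·!0 = 1·1 = 1
Total = 29.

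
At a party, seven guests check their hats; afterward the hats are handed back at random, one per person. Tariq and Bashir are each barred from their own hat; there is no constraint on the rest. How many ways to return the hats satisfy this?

3720

Let A_j be the event that the j-th constrained one is fixed. By inclusion-exclusion over the 2 events:
Σ_{j=0}^{2} (-1)^j C(2,j)(7-j)!
= C(2,0)·7! - C(2,1)·6! + C(2,2)·5!
= 5040 - 1440 + 120
= 3720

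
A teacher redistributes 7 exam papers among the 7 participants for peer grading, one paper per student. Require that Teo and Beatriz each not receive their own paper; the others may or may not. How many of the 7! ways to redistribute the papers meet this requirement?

3720

Inclusion-exclusion on the 2 forbidden self-matches:
Σ_{j=0}^{2} (-1)^j C(2,j)(7-j)!
= C(2,0)·7! - C(2,1)·6! + C(2,2)·5!
= 5040 - 1440 + 120
= 3720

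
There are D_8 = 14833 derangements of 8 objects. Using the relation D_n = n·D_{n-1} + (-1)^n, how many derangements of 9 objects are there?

133496

D_9 = 9·14833 - 1 = 133496.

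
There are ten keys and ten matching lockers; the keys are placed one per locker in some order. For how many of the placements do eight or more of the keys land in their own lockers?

46

Sum C(10,i)·!(10-i) for i = 8..10:
  i=8: C(10,8)·!2 = 45·1 = 45
  i=9: C(10,9)·!1 = 10·0 = 0
  i=10: C(10,10)·!0 = 1·1 = 1
Total = 46.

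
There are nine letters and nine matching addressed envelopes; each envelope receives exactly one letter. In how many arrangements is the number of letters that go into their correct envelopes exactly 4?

5544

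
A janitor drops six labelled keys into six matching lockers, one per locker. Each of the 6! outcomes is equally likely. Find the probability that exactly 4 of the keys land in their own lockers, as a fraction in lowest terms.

1/48

Favorable outcomes: C(6,4)·!2 = 15·1 = 15.
Total outcomes: 6! = 720.
Probability = 15/720 = 1/48.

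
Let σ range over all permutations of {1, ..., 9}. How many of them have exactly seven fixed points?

36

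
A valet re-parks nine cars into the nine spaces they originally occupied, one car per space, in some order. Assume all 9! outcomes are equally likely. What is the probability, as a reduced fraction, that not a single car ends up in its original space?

16687/45360

Favorable outcomes: !9 = 133496.
Total outcomes: 9! = 362880.
Probability = 133496/362880 = 16687/45360.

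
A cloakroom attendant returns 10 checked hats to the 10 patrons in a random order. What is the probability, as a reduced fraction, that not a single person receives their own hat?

Favorable outcomes: !10 = 1334961.
Total outcomes: 10! = 3628800.
Probability = 1334961/3628800 = 16481/44800.

16481/44800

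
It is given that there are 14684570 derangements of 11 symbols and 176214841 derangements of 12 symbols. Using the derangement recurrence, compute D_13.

D_13 = (13-1)·(D_12 + D_11) = 12·(176214841 + 14684570) = 12·190899411 = 2290792932.

2290792932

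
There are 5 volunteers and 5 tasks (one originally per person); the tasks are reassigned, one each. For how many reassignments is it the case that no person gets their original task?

!5 = 5! · Σ_{k=0}^{5} (-1)^k/k!
= 5! - 5!/1! + 5!/2! - 5!/3! + 5!/4! - 5!/5!
= 120 - 120 + 60 - 20 + 5 - 1
= 44

44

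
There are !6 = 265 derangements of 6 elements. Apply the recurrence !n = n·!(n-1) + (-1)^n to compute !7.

1854

!7 = 7·265 - 1 = 1854.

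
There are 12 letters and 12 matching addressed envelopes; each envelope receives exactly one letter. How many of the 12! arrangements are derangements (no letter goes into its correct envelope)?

176214841

The subfactorial !12 = [12!/e] (nearest integer).
12! = 479001600, and 479001600/e ≈ 176214840.93, so !12 = 176214841.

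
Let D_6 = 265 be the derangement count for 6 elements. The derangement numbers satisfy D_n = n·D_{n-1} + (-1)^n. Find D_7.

1854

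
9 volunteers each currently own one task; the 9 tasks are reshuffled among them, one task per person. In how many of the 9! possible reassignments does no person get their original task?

The number of derangements of 9 is !9 = Σ_{k=0}^{9} (-1)^k·9!/k!
= 9! - 9!/1! + 9!/2! - 9!/3! + 9!/4! - 9!/5! + 9!/6! - 9!/7! + 9!/8! - 9!/9!
= 362880 - 362880 + 181440 - 60480 + 15120 - 3024 + 504 - 72 + 9 - 1
= 133496

133496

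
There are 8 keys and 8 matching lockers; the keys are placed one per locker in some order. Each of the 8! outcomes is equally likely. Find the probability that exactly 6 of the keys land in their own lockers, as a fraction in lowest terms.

1/1440

Favorable outcomes: C(8,6)·!2 = 28·1 = 28.
Total outcomes: 8! = 40320.
Probability = 28/40320 = 1/1440.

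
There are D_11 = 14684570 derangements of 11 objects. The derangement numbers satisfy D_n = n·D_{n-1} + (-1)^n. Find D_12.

D_12 = 12·14684570 + 1 = 176214841.

176214841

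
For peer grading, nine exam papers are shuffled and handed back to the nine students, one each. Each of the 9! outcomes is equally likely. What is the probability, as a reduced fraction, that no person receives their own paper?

Favorable outcomes: !9 = 133496.
Total outcomes: 9! = 362880.
Probability = 133496/362880 = 16687/45360.

16687/45360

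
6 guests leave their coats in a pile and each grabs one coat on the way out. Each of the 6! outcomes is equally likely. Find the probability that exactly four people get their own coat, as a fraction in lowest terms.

Favorable outcomes: C(6,4)·!2 = 15·1 = 15.
Total outcomes: 6! = 720.
Probability = 15/720 = 1/48.

1/48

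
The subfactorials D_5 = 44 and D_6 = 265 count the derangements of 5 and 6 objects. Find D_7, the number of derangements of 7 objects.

D_7 = (7-1)·(D_6 + D_5) = 6·(265 + 44) = 6·309 = 1854.

1854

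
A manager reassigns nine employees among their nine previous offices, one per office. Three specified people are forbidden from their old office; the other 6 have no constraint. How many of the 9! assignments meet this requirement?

256320

Let A_j be the event that the j-th constrained one is fixed. By inclusion-exclusion over the 3 events:
Σ_{j=0}^{3} (-1)^j C(3,j)(9-j)!
= C(3,0)·9! - C(3,1)·8! + C(3,2)·7! - C(3,3)·6!
= 362880 - 120960 + 15120 - 720
= 256320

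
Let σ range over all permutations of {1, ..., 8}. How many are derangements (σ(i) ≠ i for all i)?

14833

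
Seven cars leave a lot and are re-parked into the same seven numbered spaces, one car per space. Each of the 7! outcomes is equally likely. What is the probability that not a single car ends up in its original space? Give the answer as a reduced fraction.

103/280

Favorable outcomes: !7 = 1854.
Total outcomes: 7! = 5040.
Probability = 1854/5040 = 103/280.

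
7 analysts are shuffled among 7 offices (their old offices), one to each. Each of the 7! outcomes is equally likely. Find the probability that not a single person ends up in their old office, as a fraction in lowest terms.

Favorable outcomes: !7 = 1854.
Total outcomes: 7! = 5040.
Probability = 1854/5040 = 103/280.

103/280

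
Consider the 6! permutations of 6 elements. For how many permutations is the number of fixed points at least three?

56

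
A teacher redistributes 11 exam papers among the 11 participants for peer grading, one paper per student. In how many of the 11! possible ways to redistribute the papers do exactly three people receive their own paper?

Choose which 3 of the 11 are fixed: C(11,3) = 165.
The remaining 8 must be deranged: !8 = 14833.
Total: 165 × 14833 = 2447445.

2447445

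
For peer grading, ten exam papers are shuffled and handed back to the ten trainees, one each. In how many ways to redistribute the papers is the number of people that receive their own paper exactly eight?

45

Pick the 8 fixed positions: C(10,8) = 45 ways.
The other 2 form a derangement: !2 = 1.
Total: 45 × 1 = 45.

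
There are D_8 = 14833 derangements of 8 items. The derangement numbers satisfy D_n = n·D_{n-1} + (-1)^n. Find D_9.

133496

D_9 = 9·14833 - 1 = 133496.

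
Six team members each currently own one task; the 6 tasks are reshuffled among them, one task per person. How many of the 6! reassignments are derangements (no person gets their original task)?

265

!6 = 6! · Σ_{k=0}^{6} (-1)^k/k!
= 6! - 6!/1! + 6!/2! - 6!/3! + 6!/4! - 6!/5! + 6!/6!
= 720 - 720 + 360 - 120 + 30 - 6 + 1
= 265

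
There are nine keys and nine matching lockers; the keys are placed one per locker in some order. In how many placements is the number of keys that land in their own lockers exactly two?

66744

Choose which 2 of the 9 are fixed: C(9,2) = 36.
The other 7 form a derangement: !7 = 1854.
Total: 36 × 1854 = 66744.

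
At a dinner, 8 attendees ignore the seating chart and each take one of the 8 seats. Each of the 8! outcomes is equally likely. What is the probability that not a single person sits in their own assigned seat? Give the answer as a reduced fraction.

2119/5760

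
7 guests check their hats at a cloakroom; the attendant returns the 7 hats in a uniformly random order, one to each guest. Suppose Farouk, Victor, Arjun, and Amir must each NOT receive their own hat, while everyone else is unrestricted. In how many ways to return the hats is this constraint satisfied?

Let A_j be the event that the j-th constrained one is fixed. By inclusion-exclusion over the 4 events:
Σ_{j=0}^{4} (-1)^j C(4,j)(7-j)!
= C(4,0)·7! - C(4,1)·6! + C(4,2)·5! - C(4,3)·4! + C(4,4)·3!
= 5040 - 2880 + 720 - 96 + 6
= 2790

2790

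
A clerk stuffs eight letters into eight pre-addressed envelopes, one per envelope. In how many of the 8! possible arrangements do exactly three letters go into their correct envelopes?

2464

Choose which 3 of the 8 are fixed: C(8,3) = 56.
The remaining 5 must be deranged: !5 = 44.
Total: 56 × 44 = 2464.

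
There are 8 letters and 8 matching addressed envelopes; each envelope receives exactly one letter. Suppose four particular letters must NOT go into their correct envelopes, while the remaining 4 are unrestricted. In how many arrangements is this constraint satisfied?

Inclusion-exclusion on the 4 forbidden self-matches:
Σ_{j=0}^{4} (-1)^j C(4,j)(8-j)!
= C(4,0)·8! - C(4,1)·7! + C(4,2)·6! - C(4,3)·5! + C(4,4)·4!
= 40320 - 20160 + 4320 - 480 + 24
= 24024

24024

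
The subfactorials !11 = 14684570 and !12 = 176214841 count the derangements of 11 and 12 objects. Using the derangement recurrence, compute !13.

2290792932

!13 = (13-1)·(!12 + !11) = 12·(176214841 + 14684570) = 12·190899411 = 2290792932.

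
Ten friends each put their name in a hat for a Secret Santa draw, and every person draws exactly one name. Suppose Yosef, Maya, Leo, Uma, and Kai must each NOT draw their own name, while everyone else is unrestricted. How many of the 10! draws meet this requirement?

2170680

Inclusion-exclusion on the 5 forbidden self-matches:
Σ_{j=0}^{5} (-1)^j C(5,j)(10-j)!
= C(5,0)·10! - C(5,1)·9! + C(5,2)·8! - C(5,3)·7! + C(5,4)·6! - C(5,5)·5!
= 3628800 - 1814400 + 403200 - 50400 + 3600 - 120
= 2170680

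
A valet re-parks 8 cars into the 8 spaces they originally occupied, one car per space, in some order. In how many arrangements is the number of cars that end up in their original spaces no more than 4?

40179

Sum C(8,i)·!(8-i) for i = 0..4:
  i=0: C(8,0)·!8 = 1·14833 = 14833
  i=1: C(8,1)·!7 = 8·1854 = 14832
  i=2: C(8,2)·!6 = 28·265 = 7420
  i=3: C(8,3)·!5 = 56·44 = 2464
  i=4: C(8,4)·!4 = 70·9 = 630
Total = 40179.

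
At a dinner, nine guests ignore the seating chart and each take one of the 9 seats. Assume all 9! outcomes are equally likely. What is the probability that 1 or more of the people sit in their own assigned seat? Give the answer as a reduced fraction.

28673/45360

Favorable outcomes: Σ_{i≥1} C(9,i)·!(9-i) = 9·14833 + 36·1854 + 84·265 + 126·44 + 126·9 + 84·2 + 36·1 + 9·0 + 1·1 = 229384.
Total outcomes: 9! = 362880.
Probability = 229384/362880 = 28673/45360.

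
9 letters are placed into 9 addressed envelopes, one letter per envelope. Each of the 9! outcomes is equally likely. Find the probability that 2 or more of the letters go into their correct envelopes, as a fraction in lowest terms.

95887/362880

Favorable outcomes: Σ_{i≥2} C(9,i)·!(9-i) = 36·1854 + 84·265 + 126·44 + 126·9 + 84·2 + 36·1 + 9·0 + 1·1 = 95887.
Total outcomes: 9! = 362880.
Probability = 95887/362880 = 95887/362880.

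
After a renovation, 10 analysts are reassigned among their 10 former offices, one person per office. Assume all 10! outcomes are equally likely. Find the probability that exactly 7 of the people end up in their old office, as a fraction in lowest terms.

1/15120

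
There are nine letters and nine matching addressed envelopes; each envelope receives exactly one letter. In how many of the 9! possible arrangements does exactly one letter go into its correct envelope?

133497

Pick the single fixed position: C(9,1) = 9 ways.
The remaining 8 must be deranged: !8 = 14833.
Total: 9 × 14833 = 133497.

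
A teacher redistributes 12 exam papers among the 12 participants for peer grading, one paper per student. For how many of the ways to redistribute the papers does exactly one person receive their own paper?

Pick the single fixed position: C(12,1) = 12 ways.
The other 11 form a derangement: !11 = 14684570.
Total: 12 × 14684570 = 176214840.

176214840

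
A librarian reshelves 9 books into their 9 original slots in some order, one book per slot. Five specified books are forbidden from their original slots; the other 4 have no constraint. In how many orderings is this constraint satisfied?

205056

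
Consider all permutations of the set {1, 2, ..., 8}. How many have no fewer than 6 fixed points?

29

Sum C(8,i)·!(8-i) for i = 6..8:
  i=6: C(8,6)·!2 = 28·1 = 28
  i=7: C(8,7)·!1 = 8·0 = 0
  i=8: C(8,8)·!0 = 1·1 = 1
Total = 29.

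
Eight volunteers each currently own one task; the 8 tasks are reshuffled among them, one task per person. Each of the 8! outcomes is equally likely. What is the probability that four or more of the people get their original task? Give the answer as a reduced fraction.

257/13440

Favorable outcomes: Σ_{i≥4} C(8,i)·!(8-i) = 70·9 + 56·2 + 28·1 + 8·0 + 1·1 = 771.
Total outcomes: 8! = 40320.
Probability = 771/40320 = 257/13440.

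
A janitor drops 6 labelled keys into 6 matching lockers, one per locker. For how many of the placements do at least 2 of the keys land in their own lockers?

191

# with exactly i fixed is C(6,i)·!(6-i); sum over i=2..6:
  i=2: C(6,2)·!4 = 15·9 = 135
  i=3: C(6,3)·!3 = 20·2 = 40
  i=4: C(6,4)·!2 = 15·1 = 15
  i=5: C(6,5)·!1 = 6·0 = 0
  i=6: C(6,6)·!0 = 1·1 = 1
Total = 191.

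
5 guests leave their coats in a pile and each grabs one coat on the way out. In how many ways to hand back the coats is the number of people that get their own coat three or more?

Sum C(5,i)·!(5-i) for i = 3..5:
  i=3: C(5,3)·!2 = 10·1 = 10
  i=4: C(5,4)·!1 = 5·0 = 0
  i=5: C(5,5)·!0 = 1·1 = 1
Total = 11.

11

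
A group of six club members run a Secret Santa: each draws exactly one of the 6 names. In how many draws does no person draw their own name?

!6 is the nearest integer to 6!/e.
6! = 720, and 720/e ≈ 264.87, so !6 = 265.

265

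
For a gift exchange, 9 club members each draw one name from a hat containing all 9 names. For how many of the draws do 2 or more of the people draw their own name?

95887

# with exactly i fixed is C(9,i)·!(9-i); sum over i=2..9:
  i=2: C(9,2)·!7 = 36·1854 = 66744
  i=3: C(9,3)·!6 = 84·265 = 22260
  i=4: C(9,4)·!5 = 126·44 = 5544
  i=5: C(9,5)·!4 = 126·9 = 1134
  i=6: C(9,6)·!3 = 84·2 = 168
  i=7: C(9,7)·!2 = 36·1 = 36
  i=8: C(9,8)·!1 = 9·0 = 0
  i=9: C(9,9)·!0 = 1·1 = 1
Total = 95887.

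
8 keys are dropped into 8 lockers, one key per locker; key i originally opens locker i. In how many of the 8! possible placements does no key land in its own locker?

14833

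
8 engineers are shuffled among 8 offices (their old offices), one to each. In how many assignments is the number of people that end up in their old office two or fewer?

# with exactly i fixed is C(8,i)·!(8-i); sum over i=0..2:
  i=0: C(8,0)·!8 = 1·14833 = 14833
  i=1: C(8,1)·!7 = 8·1854 = 14832
  i=2: C(8,2)·!6 = 28·265 = 7420
Total = 37085.

37085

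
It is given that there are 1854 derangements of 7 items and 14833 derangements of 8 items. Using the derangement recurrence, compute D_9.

133496

D_9 = (9-1)·(D_8 + D_7) = 8·(14833 + 1854) = 8·16687 = 133496.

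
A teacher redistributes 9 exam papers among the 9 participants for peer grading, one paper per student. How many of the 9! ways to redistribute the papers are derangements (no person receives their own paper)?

By inclusion-exclusion, !9 = Σ (-1)^k · 9!/k! for k=0..9
= 9! - 9!/1! + 9!/2! - 9!/3! + 9!/4! - 9!/5! + 9!/6! - 9!/7! + 9!/8! - 9!/9!
= 362880 - 362880 + 181440 - 60480 + 15120 - 3024 + 504 - 72 + 9 - 1
= 133496

133496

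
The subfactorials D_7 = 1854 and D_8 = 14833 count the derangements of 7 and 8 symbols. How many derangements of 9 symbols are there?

133496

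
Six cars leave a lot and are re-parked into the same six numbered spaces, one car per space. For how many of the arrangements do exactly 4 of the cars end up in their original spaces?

15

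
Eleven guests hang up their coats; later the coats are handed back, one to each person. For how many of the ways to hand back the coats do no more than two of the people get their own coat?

Sum C(11,i)·!(11-i) for i = 0..2:
  i=0: C(11,0)·!11 = 1·14684570 = 14684570
  i=1: C(11,1)·!10 = 11·1334961 = 14684571
  i=2: C(11,2)·!9 = 55·133496 = 7342280
Total = 36711421.

36711421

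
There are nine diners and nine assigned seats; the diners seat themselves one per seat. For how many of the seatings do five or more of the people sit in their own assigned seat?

1339

Sum C(9,i)·!(9-i) for i = 5..9:
  i=5: C(9,5)·!4 = 126·9 = 1134
  i=6: C(9,6)·!3 = 84·2 = 168
  i=7: C(9,7)·!2 = 36·1 = 36
  i=8: C(9,8)·!1 = 9·0 = 0
  i=9: C(9,9)·!0 = 1·1 = 1
Total = 1339.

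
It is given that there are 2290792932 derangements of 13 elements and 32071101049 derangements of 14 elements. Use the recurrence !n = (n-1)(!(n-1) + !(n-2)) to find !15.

481066515734

!15 = (15-1)·(!14 + !13) = 14·(32071101049 + 2290792932) = 14·34361893981 = 481066515734.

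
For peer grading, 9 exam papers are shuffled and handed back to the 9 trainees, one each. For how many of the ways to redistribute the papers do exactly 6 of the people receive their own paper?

168

Choose which 6 of the 9 are fixed: C(9,6) = 84.
The remaining 3 must be deranged: !3 = 2.
Total: 84 × 2 = 168.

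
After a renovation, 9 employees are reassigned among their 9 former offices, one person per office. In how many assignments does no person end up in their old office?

Recurrence: !9 = 8·(!8 + !7).
!9 = 8·(14833 + 1854) = 8·16687 = 133496

133496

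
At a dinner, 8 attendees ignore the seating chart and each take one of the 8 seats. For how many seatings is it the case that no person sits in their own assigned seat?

14833

Use !n = n·!(n-1) + (-1)^n.
!8 = 8·1854 + 1 = 14833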